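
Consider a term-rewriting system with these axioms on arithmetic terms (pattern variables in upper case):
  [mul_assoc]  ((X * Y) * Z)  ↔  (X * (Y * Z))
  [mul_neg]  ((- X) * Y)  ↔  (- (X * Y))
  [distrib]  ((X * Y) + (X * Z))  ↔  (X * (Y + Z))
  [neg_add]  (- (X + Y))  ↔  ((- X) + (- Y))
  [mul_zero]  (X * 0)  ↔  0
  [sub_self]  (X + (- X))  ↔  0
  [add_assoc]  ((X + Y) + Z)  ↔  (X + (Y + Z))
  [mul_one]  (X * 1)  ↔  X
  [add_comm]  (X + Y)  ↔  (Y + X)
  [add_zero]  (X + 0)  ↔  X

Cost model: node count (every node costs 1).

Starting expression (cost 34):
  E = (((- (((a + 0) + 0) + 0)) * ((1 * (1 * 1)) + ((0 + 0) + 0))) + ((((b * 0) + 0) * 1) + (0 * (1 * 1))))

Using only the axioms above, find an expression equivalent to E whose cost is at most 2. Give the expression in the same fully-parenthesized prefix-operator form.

(1) (((a + 0) + 0) + 0)  =[add_assoc →]=  ((a + 0) + (0 + 0))    ⊢ (((- ((a + 0) + (0 + 0))) * ((1 * (1 * 1)) + ((0 + 0) + 0))) + ((((b * 0) + 0) * 1) + (0 * (1 * 1))))
(2) (1 * 1)  =[mul_one →]=  1    ⊢ (((- ((a + 0) + (0 + 0))) * ((1 * 1) + ((0 + 0) + 0))) + ((((b * 0) + 0) * 1) + (0 * (1 * 1))))
(3) ((0 + 0) + 0)  =[add_zero →]=  (0 + 0)    ⊢ (((- ((a + 0) + (0 + 0))) * ((1 * 1) + (0 + 0))) + ((((b * 0) + 0) * 1) + (0 * (1 * 1))))
(4) (0 + 0)  =[add_zero →]=  0    ⊢ (((- ((a + 0) + (0 + 0))) * ((1 * 1) + 0)) + ((((b * 0) + 0) * 1) + (0 * (1 * 1))))
(5) (b * 0)  =[mul_zero →]=  0    ⊢ (((- ((a + 0) + (0 + 0))) * ((1 * 1) + 0)) + (((0 + 0) * 1) + (0 * (1 * 1))))
(6) ((1 * 1) + 0)  =[add_zero →]=  (1 * 1)    ⊢ (((- ((a + 0) + (0 + 0))) * (1 * 1)) + (((0 + 0) * 1) + (0 * (1 * 1))))
(7) (1 * 1)  =[mul_one →]=  1    ⊢ (((- ((a + 0) + (0 + 0))) * (1 * 1)) + (((0 + 0) * 1) + (0 * 1)))
(8) (((0 + 0) * 1) + (0 * 1))  =[add_comm →]=  ((0 * 1) + ((0 + 0) * 1))    ⊢ (((- ((a + 0) + (0 + 0))) * (1 * 1)) + ((0 * 1) + ((0 + 0) * 1)))
(9) (0 + 0)  =[add_zero →]=  0    ⊢ (((- ((a + 0) + (0 + 0))) * (1 * 1)) + ((0 * 1) + (0 * 1)))
(10) (a + 0)  =[add_zero →]=  a    ⊢ (((- (a + (0 + 0))) * (1 * 1)) + ((0 * 1) + (0 * 1)))
(11) (0 * 1)  =[mul_one →]=  0    ⊢ (((- (a + (0 + 0))) * (1 * 1)) + ((0 * 1) + 0))
(12) ((0 * 1) + 0)  =[add_zero →]=  (0 * 1)    ⊢ (((- (a + (0 + 0))) * (1 * 1)) + (0 * 1))
(13) (1 * 1)  =[mul_one →]=  1    ⊢ (((- (a + (0 + 0))) * 1) + (0 * 1))
(14) (0 * 1)  =[mul_one →]=  0    ⊢ (((- (a + (0 + 0))) * 1) + 0)
(15) (0 + 0)  =[add_zero →]=  0    ⊢ (((- (a + 0)) * 1) + 0)
(16) (a + 0)  =[add_zero →]=  a    ⊢ (((- a) * 1) + 0)
(17) ((- a) * 1)  =[mul_one →]=  (- a)    ⊢ ((- a) + 0)
(18) ((- a) + 0)  =[add_zero →]=  (- a)    ⊢ cost 2, within 2

(- a)   [cost 2]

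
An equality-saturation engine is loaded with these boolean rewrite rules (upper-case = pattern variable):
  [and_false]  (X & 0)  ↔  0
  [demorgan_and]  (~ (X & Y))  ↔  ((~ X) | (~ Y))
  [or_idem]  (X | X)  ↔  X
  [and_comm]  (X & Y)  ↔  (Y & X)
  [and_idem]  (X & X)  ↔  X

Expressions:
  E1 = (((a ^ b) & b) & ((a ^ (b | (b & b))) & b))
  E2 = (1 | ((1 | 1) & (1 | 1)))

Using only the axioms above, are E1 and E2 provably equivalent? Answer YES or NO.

NO

Every axiom is a valid identity, so a rewrite proof would force E1 and E2 to agree under every assignment.
At a=0, b=0: E1 = 0 but E2 = 1; they differ, so no derivation exists.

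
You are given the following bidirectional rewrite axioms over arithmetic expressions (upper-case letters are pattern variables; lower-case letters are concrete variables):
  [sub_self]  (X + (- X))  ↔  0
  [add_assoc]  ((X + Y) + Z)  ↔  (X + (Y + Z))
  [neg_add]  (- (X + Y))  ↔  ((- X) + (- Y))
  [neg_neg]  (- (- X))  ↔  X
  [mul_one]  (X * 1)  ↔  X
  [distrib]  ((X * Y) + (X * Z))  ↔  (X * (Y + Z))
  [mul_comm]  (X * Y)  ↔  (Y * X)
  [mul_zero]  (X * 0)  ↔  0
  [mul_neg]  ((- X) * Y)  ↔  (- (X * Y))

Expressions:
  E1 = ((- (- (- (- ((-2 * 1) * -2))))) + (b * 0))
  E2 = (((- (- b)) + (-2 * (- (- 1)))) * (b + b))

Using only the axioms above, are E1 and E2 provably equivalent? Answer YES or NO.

All listed rules preserve value, hence provable equivalence implies equal values everywhere; look for a separating assignment.
b=0 gives E1 ↦ 4, E2 ↦ 0; values differ ⇒ not provably equivalent.

NO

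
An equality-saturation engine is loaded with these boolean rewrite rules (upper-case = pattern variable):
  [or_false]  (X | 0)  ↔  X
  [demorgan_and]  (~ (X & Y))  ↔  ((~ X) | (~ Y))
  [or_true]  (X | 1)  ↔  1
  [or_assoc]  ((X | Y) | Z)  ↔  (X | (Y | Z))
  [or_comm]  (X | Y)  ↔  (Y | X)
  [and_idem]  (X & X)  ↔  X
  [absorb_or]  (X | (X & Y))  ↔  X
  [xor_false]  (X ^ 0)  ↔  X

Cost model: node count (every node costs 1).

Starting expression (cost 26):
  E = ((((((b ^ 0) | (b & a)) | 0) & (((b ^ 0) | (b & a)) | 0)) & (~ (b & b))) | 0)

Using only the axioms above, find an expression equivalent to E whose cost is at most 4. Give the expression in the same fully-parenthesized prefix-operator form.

1. [and_idem →] ((((b ^ 0) | (b & a)) | 0) & (((b ^ 0) | (b & a)) | 0))  →  (((b ^ 0) | (b & a)) | 0);  E = (((((b ^ 0) | (b & a)) | 0) & (~ (b & b))) | 0)
2. [xor_false →] (b ^ 0)  →  b;  E = ((((b | (b & a)) | 0) & (~ (b & b))) | 0)
3. [absorb_or →] (b | (b & a))  →  b;  E = (((b | 0) & (~ (b & b))) | 0)
4. [or_false →] (b | 0)  →  b;  E = ((b & (~ (b & b))) | 0)
5. [and_idem →] (b & b)  →  b;  E = ((b & (~ b)) | 0)
6. [or_false →] ((b & (~ b)) | 0)  →  (b & (~ b));  cost 4 ≤ 4, done

(b & (~ b))   [cost 4]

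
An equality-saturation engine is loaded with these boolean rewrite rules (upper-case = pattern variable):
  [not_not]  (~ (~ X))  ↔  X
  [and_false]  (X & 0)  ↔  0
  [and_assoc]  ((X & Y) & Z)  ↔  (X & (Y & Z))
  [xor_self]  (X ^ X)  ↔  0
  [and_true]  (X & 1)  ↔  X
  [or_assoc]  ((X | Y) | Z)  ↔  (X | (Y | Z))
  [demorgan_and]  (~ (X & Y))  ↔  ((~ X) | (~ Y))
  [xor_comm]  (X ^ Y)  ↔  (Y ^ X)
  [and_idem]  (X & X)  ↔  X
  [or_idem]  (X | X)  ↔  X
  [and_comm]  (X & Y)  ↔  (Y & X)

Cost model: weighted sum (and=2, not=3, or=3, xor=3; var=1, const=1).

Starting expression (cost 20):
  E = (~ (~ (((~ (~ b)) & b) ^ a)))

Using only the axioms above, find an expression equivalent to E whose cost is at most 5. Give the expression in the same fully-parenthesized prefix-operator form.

(b ^ a)   [cost 5]

step 1: not_not (→) rewrites (~ (~ b)) into b, now (~ (~ ((b & b) ^ a)))
step 2: and_idem (→) rewrites (b & b) into b, now (~ (~ (b ^ a)))
step 3: not_not (→) rewrites (~ (~ (b ^ a))) into (b ^ a), reaching cost 5 (bound 5)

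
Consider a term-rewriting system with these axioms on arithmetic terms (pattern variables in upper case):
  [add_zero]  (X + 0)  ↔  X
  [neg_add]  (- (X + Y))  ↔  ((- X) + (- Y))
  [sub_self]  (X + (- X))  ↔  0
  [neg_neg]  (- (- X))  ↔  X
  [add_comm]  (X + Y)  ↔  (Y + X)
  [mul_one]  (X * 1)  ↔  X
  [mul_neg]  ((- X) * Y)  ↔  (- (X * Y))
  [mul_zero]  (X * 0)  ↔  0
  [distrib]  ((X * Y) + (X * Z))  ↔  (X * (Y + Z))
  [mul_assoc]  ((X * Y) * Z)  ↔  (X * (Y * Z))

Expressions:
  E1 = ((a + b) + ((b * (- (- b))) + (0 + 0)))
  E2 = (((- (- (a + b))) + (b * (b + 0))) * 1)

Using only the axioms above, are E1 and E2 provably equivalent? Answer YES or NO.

1. [neg_neg →] (- (- b))  →  b;  E1 = ((a + b) + ((b * b) + (0 + 0)))
2. [add_zero →] (0 + 0)  →  0;  E1 = ((a + b) + ((b * b) + 0))
3. [add_zero →] ((b * b) + 0)  →  (b * b);  E1 = ((a + b) + (b * b))
4. [mul_one ←] ((a + b) + (b * b))  →  (((a + b) + (b * b)) * 1)
5. [add_zero ←] b  →  (b + 0);  E1 = (((a + b) + (b * (b + 0))) * 1)
6. [neg_neg ←] (a + b)  →  (- (- (a + b)));  this is E2

YES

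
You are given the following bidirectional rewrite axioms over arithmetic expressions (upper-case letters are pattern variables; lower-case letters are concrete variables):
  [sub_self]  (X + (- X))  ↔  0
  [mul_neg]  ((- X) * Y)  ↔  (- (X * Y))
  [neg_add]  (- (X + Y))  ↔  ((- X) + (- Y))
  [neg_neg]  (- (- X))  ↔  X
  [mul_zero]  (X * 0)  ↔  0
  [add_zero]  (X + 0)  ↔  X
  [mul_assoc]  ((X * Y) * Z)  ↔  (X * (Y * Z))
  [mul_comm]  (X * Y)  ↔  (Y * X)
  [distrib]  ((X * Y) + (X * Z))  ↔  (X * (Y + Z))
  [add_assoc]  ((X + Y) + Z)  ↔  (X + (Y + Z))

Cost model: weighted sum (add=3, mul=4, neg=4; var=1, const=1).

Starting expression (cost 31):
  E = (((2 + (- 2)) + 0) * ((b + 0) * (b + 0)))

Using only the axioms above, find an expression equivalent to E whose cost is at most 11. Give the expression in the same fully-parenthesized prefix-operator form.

(0 * (b * b))   [cost 11]

(1) ((2 + (- 2)) + 0)  =[add_zero →]=  (2 + (- 2))    ⊢ ((2 + (- 2)) * ((b + 0) * (b + 0)))
(2) (b + 0)  =[add_zero →]=  b    ⊢ ((2 + (- 2)) * ((b + 0) * b))
(3) (2 + (- 2))  =[sub_self →]=  0    ⊢ (0 * ((b + 0) * b))
(4) (b + 0)  =[add_zero →]=  b    ⊢ cost 11, within 11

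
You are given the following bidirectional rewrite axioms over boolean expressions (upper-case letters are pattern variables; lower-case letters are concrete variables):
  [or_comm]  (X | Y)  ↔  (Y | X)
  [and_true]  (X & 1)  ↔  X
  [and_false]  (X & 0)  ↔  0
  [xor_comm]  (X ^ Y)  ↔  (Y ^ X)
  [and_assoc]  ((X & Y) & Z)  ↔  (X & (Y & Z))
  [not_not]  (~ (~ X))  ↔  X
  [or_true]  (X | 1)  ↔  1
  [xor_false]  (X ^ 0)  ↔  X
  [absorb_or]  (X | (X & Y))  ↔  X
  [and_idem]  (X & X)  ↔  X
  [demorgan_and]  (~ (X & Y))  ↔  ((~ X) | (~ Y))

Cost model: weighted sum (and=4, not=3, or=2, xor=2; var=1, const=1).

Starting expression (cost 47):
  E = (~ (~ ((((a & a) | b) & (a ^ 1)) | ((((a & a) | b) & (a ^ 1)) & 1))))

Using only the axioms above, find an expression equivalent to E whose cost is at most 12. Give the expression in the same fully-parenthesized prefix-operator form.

1. [absorb_or →] ((((a & a) | b) & (a ^ 1)) | ((((a & a) | b) & (a ^ 1)) & 1))  →  (((a & a) | b) & (a ^ 1));  E = (~ (~ (((a & a) | b) & (a ^ 1))))
2. [not_not →] (~ (~ (((a & a) | b) & (a ^ 1))))  →  (((a & a) | b) & (a ^ 1))
3. [and_idem →] (a & a)  →  a;  cost 12 ≤ 12, done

((a | b) & (a ^ 1))   [cost 12]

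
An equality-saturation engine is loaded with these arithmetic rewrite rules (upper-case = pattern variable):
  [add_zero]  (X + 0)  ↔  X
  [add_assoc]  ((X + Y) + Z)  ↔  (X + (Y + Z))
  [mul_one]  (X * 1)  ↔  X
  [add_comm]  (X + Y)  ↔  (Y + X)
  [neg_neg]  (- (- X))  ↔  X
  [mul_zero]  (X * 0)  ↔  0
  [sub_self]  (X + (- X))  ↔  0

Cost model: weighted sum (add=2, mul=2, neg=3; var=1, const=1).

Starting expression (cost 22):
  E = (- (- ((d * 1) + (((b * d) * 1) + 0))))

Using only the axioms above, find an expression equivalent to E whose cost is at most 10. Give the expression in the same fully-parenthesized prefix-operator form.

step 1: neg_neg (→) rewrites (- (- ((d * 1) + (((b * d) * 1) + 0)))) into ((d * 1) + (((b * d) * 1) + 0))
step 2: mul_one (→) rewrites ((b * d) * 1) into (b * d), now ((d * 1) + ((b * d) + 0))
step 3: add_zero (→) rewrites ((b * d) + 0) into (b * d), reaching cost 10 (bound 10)

((d * 1) + (b * d))   [cost 10]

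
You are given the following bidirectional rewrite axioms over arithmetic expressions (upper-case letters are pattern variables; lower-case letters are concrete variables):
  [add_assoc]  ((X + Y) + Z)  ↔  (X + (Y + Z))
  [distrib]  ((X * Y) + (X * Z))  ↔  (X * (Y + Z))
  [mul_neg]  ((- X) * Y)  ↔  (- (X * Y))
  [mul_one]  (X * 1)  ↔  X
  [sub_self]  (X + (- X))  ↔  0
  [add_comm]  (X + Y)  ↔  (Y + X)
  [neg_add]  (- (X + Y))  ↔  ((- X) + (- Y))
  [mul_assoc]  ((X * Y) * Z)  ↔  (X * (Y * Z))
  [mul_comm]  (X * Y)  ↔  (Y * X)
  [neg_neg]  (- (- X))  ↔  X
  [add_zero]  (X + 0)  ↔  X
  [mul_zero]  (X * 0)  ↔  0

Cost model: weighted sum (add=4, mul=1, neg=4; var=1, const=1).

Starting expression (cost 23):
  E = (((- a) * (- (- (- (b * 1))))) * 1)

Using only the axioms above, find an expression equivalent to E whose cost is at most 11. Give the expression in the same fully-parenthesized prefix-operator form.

((- a) * (- b))   [cost 11]

step 1: mul_one (→) rewrites (b * 1) into b, now (((- a) * (- (- (- b)))) * 1)
step 2: mul_one (→) rewrites (((- a) * (- (- (- b)))) * 1) into ((- a) * (- (- (- b))))
step 3: neg_neg (→) rewrites (- (- b)) into b, reaching cost 11 (bound 11)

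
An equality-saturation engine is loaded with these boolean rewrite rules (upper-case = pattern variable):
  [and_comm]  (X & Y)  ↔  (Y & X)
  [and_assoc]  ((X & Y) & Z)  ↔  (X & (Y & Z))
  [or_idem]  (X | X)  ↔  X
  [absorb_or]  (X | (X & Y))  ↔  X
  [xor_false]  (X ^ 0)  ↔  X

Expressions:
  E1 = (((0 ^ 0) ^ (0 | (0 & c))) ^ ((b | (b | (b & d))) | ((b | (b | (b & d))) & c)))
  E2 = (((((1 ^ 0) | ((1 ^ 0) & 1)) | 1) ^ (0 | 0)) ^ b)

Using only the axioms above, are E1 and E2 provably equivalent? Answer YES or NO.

NO

All listed rules preserve value, hence provable equivalence implies equal values everywhere; look for a separating assignment.
b=0, c=0, d=0 gives E1 ↦ 0, E2 ↦ 1; values differ ⇒ not provably equivalent.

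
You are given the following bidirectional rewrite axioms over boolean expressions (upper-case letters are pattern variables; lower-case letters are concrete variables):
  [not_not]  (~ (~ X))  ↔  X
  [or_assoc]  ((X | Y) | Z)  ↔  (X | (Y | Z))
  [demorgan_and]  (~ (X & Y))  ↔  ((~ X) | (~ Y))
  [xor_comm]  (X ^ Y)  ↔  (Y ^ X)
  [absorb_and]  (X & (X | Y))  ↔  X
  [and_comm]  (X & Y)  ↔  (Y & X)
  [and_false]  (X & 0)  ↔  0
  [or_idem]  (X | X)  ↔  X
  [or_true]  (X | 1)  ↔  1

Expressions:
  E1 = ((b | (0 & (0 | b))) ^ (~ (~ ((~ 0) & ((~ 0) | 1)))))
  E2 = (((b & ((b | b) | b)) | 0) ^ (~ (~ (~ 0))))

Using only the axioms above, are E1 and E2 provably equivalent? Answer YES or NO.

(1) ((~ 0) & ((~ 0) | 1))  =[absorb_and →]=  (~ 0)    ⊢ ((b | (0 & (0 | b))) ^ (~ (~ (~ 0))))
(2) (~ (~ (~ 0)))  =[not_not →]=  (~ 0)    ⊢ ((b | (0 & (0 | b))) ^ (~ 0))
(3) (0 & (0 | b))  =[absorb_and →]=  0    ⊢ ((b | 0) ^ (~ 0))
(4) b  =[absorb_and ←]=  (b & (b | b))    ⊢ (((b & (b | b)) | 0) ^ (~ 0))
(5) b  =[or_idem ←]=  (b | b)    ⊢ (((b & ((b | b) | b)) | 0) ^ (~ 0))
(6) (~ 0)  =[not_not ←]=  (~ (~ (~ 0)))    ⊢ E2

YES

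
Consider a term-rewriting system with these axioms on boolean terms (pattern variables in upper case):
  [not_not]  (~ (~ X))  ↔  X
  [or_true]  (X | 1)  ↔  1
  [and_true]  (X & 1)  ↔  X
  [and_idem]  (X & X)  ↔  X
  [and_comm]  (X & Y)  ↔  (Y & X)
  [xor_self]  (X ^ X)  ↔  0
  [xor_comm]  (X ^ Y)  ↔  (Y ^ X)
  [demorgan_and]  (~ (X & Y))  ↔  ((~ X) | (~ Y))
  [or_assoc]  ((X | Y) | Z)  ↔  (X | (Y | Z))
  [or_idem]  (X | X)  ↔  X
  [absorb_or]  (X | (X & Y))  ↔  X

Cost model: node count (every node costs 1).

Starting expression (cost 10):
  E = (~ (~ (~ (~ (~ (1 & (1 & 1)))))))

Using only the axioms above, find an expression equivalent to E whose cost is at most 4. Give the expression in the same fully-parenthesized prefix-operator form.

(1) (1 & 1)  =[and_idem →]=  1    ⊢ (~ (~ (~ (~ (~ (1 & 1))))))
(2) (~ (~ (~ (~ (1 & 1)))))  =[not_not →]=  (~ (~ (1 & 1)))    ⊢ (~ (~ (~ (1 & 1))))
(3) (~ (~ (~ (1 & 1))))  =[not_not →]=  (~ (1 & 1))    ⊢ cost 4, within 4

(~ (1 & 1))   [cost 4]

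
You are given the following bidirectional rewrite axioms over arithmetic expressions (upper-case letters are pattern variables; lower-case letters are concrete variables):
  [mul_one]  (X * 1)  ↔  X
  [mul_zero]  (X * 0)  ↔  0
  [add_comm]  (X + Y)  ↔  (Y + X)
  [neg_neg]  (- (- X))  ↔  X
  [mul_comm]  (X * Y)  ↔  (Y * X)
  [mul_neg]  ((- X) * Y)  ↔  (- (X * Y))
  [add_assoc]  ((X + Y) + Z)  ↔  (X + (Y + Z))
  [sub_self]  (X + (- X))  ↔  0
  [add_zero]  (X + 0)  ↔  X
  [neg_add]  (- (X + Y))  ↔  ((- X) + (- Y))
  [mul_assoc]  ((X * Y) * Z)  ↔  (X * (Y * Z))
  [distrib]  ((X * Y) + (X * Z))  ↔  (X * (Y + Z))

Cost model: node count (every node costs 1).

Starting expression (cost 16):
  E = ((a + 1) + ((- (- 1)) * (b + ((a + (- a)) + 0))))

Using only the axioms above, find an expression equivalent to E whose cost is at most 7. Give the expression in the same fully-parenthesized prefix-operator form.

((a + 1) + (1 * b))   [cost 7]

1. [add_zero →] ((a + (- a)) + 0)  →  (a + (- a));  E = ((a + 1) + ((- (- 1)) * (b + (a + (- a)))))
2. [sub_self →] (a + (- a))  →  0;  E = ((a + 1) + ((- (- 1)) * (b + 0)))
3. [neg_neg →] (- (- 1))  →  1;  E = ((a + 1) + (1 * (b + 0)))
4. [add_zero →] (b + 0)  →  b;  cost 7 ≤ 7, done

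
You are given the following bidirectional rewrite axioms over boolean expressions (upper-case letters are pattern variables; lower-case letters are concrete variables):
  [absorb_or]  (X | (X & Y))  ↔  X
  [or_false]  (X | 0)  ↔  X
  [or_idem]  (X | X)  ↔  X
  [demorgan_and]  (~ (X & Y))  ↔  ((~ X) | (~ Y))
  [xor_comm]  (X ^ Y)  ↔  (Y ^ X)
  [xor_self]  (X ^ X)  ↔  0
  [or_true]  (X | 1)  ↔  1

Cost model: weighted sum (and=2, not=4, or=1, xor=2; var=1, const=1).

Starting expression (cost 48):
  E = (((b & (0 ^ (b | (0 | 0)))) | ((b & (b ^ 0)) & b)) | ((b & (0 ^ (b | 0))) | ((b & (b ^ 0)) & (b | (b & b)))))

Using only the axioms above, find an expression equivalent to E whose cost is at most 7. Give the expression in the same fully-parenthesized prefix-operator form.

(b & (0 ^ b))   [cost 7]

step 1: or_idem (→) rewrites (0 | 0) into 0, now (((b & (0 ^ (b | 0))) | ((b & (b ^ 0)) & b)) | ((b & (0 ^ (b | 0))) | ((b & (b ^ 0)) & (b | (b & b)))))
step 2: absorb_or (→) rewrites (b | (b & b)) into b, now (((b & (0 ^ (b | 0))) | ((b & (b ^ 0)) & b)) | ((b & (0 ^ (b | 0))) | ((b & (b ^ 0)) & b)))
step 3: or_idem (→) rewrites (((b & (0 ^ (b | 0))) | ((b & (b ^ 0)) & b)) | ((b & (0 ^ (b | 0))) | ((b & (b ^ 0)) & b))) into ((b & (0 ^ (b | 0))) | ((b & (b ^ 0)) & b))
step 4: or_false (→) rewrites (b | 0) into b, now ((b & (0 ^ b)) | ((b & (b ^ 0)) & b))
step 5: xor_comm (→) rewrites (b ^ 0) into (0 ^ b), now ((b & (0 ^ b)) | ((b & (0 ^ b)) & b))
step 6: absorb_or (→) rewrites ((b & (0 ^ b)) | ((b & (0 ^ b)) & b)) into (b & (0 ^ b)), reaching cost 7 (bound 7)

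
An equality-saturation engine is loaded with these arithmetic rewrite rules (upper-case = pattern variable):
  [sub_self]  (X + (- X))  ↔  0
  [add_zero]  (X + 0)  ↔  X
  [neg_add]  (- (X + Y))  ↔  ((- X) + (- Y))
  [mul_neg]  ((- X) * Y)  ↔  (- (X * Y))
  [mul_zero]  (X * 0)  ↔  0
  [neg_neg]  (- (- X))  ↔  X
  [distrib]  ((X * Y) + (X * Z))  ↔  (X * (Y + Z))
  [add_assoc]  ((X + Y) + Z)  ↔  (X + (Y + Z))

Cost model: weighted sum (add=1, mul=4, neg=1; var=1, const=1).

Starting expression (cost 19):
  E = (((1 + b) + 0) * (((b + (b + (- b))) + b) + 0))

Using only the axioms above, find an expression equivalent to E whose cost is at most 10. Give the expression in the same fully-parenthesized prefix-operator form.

((1 + b) * (b + b))   [cost 10]

1. [sub_self →] (b + (- b))  →  0;  E = (((1 + b) + 0) * (((b + 0) + b) + 0))
2. [add_zero →] (((b + 0) + b) + 0)  →  ((b + 0) + b);  E = (((1 + b) + 0) * ((b + 0) + b))
3. [add_zero →] ((1 + b) + 0)  →  (1 + b);  E = ((1 + b) * ((b + 0) + b))
4. [add_zero →] (b + 0)  →  b;  cost 10 ≤ 10, done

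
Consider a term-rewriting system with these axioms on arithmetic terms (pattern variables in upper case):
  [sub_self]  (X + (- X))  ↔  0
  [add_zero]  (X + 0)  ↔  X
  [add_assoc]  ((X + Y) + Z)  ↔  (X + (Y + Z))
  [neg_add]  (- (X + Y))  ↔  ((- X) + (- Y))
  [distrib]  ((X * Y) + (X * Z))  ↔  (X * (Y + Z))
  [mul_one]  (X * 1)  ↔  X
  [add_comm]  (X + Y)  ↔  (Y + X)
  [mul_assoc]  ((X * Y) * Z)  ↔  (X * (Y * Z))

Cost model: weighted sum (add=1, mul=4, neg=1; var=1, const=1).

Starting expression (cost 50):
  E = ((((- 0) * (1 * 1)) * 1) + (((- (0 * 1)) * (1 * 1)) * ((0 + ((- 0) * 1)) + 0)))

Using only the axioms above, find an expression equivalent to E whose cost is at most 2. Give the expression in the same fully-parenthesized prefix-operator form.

(- 0)   [cost 2]

1. [mul_one →] ((- 0) * 1)  →  (- 0);  E = ((((- 0) * (1 * 1)) * 1) + (((- (0 * 1)) * (1 * 1)) * ((0 + (- 0)) + 0)))
2. [mul_one →] (0 * 1)  →  0;  E = ((((- 0) * (1 * 1)) * 1) + (((- 0) * (1 * 1)) * ((0 + (- 0)) + 0)))
3. [sub_self →] (0 + (- 0))  →  0;  E = ((((- 0) * (1 * 1)) * 1) + (((- 0) * (1 * 1)) * (0 + 0)))
4. [distrib →] ((((- 0) * (1 * 1)) * 1) + (((- 0) * (1 * 1)) * (0 + 0)))  →  (((- 0) * (1 * 1)) * (1 + (0 + 0)))
5. [add_zero →] (0 + 0)  →  0;  E = (((- 0) * (1 * 1)) * (1 + 0))
6. [mul_one →] (1 * 1)  →  1;  E = (((- 0) * 1) * (1 + 0))
7. [add_zero →] (1 + 0)  →  1;  E = (((- 0) * 1) * 1)
8. [mul_one →] ((- 0) * 1)  →  (- 0);  E = ((- 0) * 1)
9. [mul_one →] ((- 0) * 1)  →  (- 0);  cost 2 ≤ 2, done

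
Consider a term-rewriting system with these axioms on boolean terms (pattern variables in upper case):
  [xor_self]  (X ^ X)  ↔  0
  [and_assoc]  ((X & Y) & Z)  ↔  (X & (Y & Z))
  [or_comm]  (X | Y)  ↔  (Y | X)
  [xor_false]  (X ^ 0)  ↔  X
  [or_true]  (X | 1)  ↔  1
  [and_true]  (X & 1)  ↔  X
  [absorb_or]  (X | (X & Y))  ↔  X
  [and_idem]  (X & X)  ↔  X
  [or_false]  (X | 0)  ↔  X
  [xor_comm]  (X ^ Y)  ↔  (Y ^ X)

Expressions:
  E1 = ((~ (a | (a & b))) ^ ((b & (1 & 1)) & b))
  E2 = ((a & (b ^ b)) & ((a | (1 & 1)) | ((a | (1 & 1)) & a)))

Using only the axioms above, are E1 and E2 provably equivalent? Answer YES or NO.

NO

Every axiom is a valid identity, so a rewrite proof would force E1 and E2 to agree under every assignment.
At a=0, b=0: E1 = 1 but E2 = 0; they differ, so no derivation exists.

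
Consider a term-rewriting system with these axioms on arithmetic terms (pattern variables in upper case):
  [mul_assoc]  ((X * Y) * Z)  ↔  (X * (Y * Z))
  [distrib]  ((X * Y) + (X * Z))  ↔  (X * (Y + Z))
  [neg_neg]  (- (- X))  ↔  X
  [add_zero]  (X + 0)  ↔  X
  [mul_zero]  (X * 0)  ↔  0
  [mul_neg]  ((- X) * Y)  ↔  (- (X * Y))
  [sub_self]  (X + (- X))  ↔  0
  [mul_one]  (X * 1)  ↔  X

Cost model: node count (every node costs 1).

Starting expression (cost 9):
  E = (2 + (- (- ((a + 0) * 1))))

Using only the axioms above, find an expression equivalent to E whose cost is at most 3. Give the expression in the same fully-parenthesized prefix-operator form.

(2 + a)   [cost 3]

(1) ((a + 0) * 1)  =[mul_one →]=  (a + 0)    ⊢ (2 + (- (- (a + 0))))
(2) (a + 0)  =[add_zero →]=  a    ⊢ (2 + (- (- a)))
(3) (- (- a))  =[neg_neg →]=  a    ⊢ cost 3, within 3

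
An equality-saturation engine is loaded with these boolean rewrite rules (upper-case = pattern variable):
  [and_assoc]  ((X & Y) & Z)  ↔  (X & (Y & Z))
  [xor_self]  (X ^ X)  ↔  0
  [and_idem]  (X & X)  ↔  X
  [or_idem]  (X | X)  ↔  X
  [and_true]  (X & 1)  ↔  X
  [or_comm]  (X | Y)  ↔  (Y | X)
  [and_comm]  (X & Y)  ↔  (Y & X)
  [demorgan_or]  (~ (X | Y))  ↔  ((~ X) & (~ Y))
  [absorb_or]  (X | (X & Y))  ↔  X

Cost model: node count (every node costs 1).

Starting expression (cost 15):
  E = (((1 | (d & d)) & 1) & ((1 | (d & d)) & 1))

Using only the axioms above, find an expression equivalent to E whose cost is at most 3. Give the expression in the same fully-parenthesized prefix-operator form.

(1) (((1 | (d & d)) & 1) & ((1 | (d & d)) & 1))  =[and_idem →]=  ((1 | (d & d)) & 1)
(2) ((1 | (d & d)) & 1)  =[and_true →]=  (1 | (d & d))
(3) (d & d)  =[and_idem →]=  d    ⊢ cost 3, within 3

(1 | d)   [cost 3]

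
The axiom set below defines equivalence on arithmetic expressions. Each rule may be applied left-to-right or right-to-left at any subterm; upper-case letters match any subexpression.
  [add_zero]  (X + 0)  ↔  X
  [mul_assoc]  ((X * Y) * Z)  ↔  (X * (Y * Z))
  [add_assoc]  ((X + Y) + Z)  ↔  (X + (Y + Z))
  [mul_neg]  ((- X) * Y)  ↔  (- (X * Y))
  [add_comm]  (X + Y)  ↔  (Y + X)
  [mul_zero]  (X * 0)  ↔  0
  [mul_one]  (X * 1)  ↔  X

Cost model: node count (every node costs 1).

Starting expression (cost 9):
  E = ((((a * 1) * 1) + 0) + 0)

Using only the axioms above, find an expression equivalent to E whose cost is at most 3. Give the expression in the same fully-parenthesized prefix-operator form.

(a + 0)   [cost 3]

(1) (((a * 1) * 1) + 0)  =[add_zero →]=  ((a * 1) * 1)    ⊢ (((a * 1) * 1) + 0)
(2) ((a * 1) * 1)  =[mul_one →]=  (a * 1)    ⊢ ((a * 1) + 0)
(3) (a * 1)  =[mul_one →]=  a    ⊢ cost 3, within 3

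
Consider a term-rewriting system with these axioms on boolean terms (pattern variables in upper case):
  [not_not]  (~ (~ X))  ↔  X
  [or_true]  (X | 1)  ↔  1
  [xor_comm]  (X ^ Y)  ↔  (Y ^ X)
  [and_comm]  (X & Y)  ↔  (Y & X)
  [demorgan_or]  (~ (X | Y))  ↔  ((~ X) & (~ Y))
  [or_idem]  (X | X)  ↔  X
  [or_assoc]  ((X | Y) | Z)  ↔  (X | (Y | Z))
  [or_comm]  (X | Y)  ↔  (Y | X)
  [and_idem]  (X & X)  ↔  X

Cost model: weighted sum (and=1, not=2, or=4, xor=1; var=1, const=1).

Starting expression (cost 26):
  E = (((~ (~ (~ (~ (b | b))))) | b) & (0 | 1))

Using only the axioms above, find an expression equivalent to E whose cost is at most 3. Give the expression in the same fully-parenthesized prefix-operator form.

(b & 1)   [cost 3]

1. [not_not →] (~ (~ (~ (b | b))))  →  (~ (b | b));  E = (((~ (~ (b | b))) | b) & (0 | 1))
2. [not_not →] (~ (~ (b | b)))  →  (b | b);  E = (((b | b) | b) & (0 | 1))
3. [or_idem →] (b | b)  →  b;  E = ((b | b) & (0 | 1))
4. [or_idem →] (b | b)  →  b;  E = (b & (0 | 1))
5. [or_true →] (0 | 1)  →  1;  cost 3 ≤ 3, done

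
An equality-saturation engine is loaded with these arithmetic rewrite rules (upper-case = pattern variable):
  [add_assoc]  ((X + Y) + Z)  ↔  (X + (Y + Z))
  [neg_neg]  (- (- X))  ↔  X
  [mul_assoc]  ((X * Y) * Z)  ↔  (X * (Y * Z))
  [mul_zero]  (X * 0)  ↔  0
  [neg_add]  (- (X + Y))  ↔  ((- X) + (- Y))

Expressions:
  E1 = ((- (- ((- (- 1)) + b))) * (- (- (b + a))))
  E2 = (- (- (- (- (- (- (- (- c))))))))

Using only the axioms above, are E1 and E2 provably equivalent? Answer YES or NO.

NO

The axioms are sound identities: if E1 ↔* E2 then E1 and E2 evaluate identically under any assignment.
Under a=0, b=0, c=1: E1 evaluates to 0, E2 to 1. Distinct ⇒ no rewrite sequence connects them.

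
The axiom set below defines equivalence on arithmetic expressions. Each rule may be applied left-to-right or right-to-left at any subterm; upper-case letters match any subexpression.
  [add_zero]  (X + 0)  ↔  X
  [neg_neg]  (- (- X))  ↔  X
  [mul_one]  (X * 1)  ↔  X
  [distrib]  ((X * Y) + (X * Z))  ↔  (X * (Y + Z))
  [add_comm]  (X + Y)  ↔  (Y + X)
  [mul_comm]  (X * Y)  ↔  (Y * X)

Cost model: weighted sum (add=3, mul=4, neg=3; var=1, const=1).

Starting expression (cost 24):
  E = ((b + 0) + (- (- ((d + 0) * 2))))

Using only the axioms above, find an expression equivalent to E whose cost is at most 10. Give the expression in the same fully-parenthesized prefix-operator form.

(1) (- (- ((d + 0) * 2)))  =[neg_neg →]=  ((d + 0) * 2)    ⊢ ((b + 0) + ((d + 0) * 2))
(2) (d + 0)  =[add_zero →]=  d    ⊢ ((b + 0) + (d * 2))
(3) (b + 0)  =[add_zero →]=  b    ⊢ cost 10, within 10

(b + (d * 2))   [cost 10]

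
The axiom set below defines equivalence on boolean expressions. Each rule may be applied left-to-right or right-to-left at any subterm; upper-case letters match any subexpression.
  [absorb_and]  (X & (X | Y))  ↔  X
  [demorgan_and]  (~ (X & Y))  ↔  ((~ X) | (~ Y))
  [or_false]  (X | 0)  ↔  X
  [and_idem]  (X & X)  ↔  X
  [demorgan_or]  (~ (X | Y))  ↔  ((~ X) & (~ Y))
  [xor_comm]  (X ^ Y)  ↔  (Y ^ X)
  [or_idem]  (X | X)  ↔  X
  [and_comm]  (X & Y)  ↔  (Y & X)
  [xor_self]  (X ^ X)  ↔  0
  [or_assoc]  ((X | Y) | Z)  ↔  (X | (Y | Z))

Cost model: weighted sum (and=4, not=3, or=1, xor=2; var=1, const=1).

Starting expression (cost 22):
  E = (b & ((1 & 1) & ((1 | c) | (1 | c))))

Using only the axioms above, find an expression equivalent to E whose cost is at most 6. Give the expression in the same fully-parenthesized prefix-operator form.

1. [or_idem →] ((1 | c) | (1 | c))  →  (1 | c);  E = (b & ((1 & 1) & (1 | c)))
2. [and_idem →] (1 & 1)  →  1;  E = (b & (1 & (1 | c)))
3. [absorb_and →] (1 & (1 | c))  →  1;  cost 6 ≤ 6, done

(b & 1)   [cost 6]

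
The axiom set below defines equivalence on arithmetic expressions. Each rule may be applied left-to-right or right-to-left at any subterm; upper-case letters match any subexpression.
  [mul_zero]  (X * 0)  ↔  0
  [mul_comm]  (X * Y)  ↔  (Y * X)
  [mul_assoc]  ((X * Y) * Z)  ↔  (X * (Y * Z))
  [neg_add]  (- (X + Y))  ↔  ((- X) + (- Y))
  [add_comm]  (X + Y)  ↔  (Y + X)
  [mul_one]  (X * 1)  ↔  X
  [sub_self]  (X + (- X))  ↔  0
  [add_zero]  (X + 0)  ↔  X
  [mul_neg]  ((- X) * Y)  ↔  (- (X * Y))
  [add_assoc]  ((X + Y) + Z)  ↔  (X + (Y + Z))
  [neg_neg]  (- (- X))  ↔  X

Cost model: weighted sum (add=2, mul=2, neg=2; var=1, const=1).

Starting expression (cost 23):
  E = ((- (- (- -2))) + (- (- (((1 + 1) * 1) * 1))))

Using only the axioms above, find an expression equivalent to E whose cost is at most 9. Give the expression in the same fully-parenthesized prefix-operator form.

step 1: neg_neg (→) rewrites (- (- (((1 + 1) * 1) * 1))) into (((1 + 1) * 1) * 1), now ((- (- (- -2))) + (((1 + 1) * 1) * 1))
step 2: mul_one (→) rewrites (((1 + 1) * 1) * 1) into ((1 + 1) * 1), now ((- (- (- -2))) + ((1 + 1) * 1))
step 3: neg_neg (→) rewrites (- (- -2)) into -2, now ((- -2) + ((1 + 1) * 1))
step 4: mul_one (→) rewrites ((1 + 1) * 1) into (1 + 1), reaching cost 9 (bound 9)

((- -2) + (1 + 1))   [cost 9]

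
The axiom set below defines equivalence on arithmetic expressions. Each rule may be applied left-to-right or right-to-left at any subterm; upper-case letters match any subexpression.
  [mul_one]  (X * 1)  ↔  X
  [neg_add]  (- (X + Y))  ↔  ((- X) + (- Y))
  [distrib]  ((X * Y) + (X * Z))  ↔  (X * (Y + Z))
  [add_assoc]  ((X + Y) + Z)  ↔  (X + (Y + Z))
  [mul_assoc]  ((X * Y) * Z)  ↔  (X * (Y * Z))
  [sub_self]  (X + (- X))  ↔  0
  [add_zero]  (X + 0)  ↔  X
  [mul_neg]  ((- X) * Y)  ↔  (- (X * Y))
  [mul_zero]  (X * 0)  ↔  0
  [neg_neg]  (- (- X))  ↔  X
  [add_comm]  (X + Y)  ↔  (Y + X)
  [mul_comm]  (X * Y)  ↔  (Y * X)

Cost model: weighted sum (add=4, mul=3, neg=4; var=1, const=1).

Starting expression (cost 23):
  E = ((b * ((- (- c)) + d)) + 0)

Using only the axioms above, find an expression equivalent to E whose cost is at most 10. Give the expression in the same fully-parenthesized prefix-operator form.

1. [neg_neg →] (- (- c))  →  c;  E = ((b * (c + d)) + 0)
2. [add_zero →] ((b * (c + d)) + 0)  →  (b * (c + d));  cost 10 ≤ 10, done

(b * (c + d))   [cost 10]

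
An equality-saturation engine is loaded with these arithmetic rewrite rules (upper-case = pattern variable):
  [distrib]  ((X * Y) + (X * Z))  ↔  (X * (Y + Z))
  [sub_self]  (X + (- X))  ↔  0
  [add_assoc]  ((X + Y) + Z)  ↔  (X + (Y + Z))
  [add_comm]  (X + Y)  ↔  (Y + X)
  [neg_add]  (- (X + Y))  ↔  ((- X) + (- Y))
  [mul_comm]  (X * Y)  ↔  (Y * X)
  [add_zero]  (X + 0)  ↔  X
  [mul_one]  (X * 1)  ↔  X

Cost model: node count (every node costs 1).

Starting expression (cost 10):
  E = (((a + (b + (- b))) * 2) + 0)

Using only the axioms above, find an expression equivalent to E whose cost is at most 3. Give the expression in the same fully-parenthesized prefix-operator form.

1. [add_zero →] (((a + (b + (- b))) * 2) + 0)  →  ((a + (b + (- b))) * 2)
2. [sub_self →] (b + (- b))  →  0;  E = ((a + 0) * 2)
3. [add_zero →] (a + 0)  →  a;  cost 3 ≤ 3, done

(a * 2)   [cost 3]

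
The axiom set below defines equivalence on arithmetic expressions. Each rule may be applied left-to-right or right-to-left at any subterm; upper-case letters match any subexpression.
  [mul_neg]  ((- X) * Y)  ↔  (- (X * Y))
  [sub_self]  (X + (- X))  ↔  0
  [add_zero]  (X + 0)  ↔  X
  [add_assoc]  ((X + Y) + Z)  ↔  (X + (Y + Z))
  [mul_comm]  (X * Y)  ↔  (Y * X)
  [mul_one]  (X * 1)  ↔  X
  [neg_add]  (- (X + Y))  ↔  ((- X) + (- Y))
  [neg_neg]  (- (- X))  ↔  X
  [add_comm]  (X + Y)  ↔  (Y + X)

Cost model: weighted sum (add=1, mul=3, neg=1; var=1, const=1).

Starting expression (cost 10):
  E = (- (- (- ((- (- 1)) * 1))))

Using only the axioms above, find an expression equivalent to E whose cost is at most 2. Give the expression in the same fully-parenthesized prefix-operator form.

(- 1)   [cost 2]

(1) ((- (- 1)) * 1)  =[mul_one →]=  (- (- 1))    ⊢ (- (- (- (- (- 1)))))
(2) (- (- 1))  =[neg_neg →]=  1    ⊢ (- (- (- 1)))
(3) (- (- 1))  =[neg_neg →]=  1    ⊢ cost 2, within 2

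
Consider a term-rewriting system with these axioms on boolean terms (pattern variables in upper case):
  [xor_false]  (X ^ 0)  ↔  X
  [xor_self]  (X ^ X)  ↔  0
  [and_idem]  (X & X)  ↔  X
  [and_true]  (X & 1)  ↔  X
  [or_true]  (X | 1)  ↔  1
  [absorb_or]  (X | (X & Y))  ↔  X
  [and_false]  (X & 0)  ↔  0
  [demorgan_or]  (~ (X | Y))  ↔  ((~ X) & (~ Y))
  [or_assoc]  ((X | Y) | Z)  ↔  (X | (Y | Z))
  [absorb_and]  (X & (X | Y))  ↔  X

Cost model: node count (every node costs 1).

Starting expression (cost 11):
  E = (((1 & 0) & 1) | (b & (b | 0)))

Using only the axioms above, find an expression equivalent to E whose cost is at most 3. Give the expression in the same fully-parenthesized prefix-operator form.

(1) (1 & 0)  =[and_false →]=  0    ⊢ ((0 & 1) | (b & (b | 0)))
(2) (b & (b | 0))  =[absorb_and →]=  b    ⊢ ((0 & 1) | b)
(3) (0 & 1)  =[and_true →]=  0    ⊢ cost 3, within 3

(0 | b)   [cost 3]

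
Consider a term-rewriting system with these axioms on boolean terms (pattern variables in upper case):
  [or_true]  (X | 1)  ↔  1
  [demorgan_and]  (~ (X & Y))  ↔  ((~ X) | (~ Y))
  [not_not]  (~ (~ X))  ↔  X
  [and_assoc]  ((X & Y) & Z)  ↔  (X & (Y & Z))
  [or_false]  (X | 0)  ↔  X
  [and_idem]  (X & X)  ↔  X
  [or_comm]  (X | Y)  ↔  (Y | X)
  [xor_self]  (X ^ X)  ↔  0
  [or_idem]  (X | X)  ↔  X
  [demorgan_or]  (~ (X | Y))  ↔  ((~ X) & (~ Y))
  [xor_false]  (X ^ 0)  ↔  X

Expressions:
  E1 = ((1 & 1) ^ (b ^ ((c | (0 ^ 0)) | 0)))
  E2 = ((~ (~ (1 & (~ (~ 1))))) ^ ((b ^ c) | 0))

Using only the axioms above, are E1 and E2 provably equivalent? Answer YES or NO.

YES

step 1: xor_self (→) rewrites (0 ^ 0) into 0, now ((1 & 1) ^ (b ^ ((c | 0) | 0)))
step 2: or_false (→) rewrites (c | 0) into c, now ((1 & 1) ^ (b ^ (c | 0)))
step 3: or_false (→) rewrites (c | 0) into c, now ((1 & 1) ^ (b ^ c))
step 4: not_not (←) rewrites (1 & 1) into (~ (~ (1 & 1))), now ((~ (~ (1 & 1))) ^ (b ^ c))
step 5: or_false (←) rewrites (b ^ c) into ((b ^ c) | 0), now ((~ (~ (1 & 1))) ^ ((b ^ c) | 0))
step 6: not_not (←) rewrites 1 into (~ (~ 1)), which is E2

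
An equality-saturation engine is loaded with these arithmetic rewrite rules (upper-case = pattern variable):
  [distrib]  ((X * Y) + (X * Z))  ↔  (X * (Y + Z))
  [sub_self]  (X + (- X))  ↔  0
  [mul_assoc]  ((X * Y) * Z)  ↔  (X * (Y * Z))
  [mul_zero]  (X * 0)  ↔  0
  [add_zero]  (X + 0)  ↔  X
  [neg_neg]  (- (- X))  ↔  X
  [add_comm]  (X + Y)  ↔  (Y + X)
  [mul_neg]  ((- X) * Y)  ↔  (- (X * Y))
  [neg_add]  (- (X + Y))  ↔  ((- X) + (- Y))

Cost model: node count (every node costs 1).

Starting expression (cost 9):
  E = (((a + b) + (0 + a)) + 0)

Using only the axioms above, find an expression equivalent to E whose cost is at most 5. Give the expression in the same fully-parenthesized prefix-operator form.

((a + b) + a)   [cost 5]

step 1: add_comm (→) rewrites (0 + a) into (a + 0), now (((a + b) + (a + 0)) + 0)
step 2: add_zero (→) rewrites (a + 0) into a, now (((a + b) + a) + 0)
step 3: add_zero (→) rewrites (((a + b) + a) + 0) into ((a + b) + a), reaching cost 5 (bound 5)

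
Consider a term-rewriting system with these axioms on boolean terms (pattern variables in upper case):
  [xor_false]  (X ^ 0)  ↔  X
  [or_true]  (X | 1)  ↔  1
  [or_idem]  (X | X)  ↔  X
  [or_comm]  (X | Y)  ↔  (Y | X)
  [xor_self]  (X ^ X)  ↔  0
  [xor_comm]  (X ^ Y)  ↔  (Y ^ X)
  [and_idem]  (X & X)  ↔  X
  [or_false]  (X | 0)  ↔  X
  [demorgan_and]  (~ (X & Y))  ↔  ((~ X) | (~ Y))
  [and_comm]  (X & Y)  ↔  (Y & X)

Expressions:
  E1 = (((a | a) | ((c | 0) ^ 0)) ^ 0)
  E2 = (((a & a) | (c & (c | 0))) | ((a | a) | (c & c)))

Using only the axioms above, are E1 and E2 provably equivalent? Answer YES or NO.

(1) (c | 0)  =[or_false →]=  c    ⊢ (((a | a) | (c ^ 0)) ^ 0)
(2) (((a | a) | (c ^ 0)) ^ 0)  =[xor_false →]=  ((a | a) | (c ^ 0))
(3) (c ^ 0)  =[xor_false →]=  c    ⊢ ((a | a) | c)
(4) (a | a)  =[or_idem →]=  a    ⊢ (a | c)
(5) c  =[and_idem ←]=  (c & c)    ⊢ (a | (c & c))
(6) (a | (c & c))  =[or_idem ←]=  ((a | (c & c)) | (a | (c & c)))
(7) a  =[or_idem ←]=  (a | a)    ⊢ ((a | (c & c)) | ((a | a) | (c & c)))
(8) a  =[and_idem ←]=  (a & a)    ⊢ (((a & a) | (c & c)) | ((a | a) | (c & c)))
(9) c  =[or_false ←]=  (c | 0)    ⊢ E2

YES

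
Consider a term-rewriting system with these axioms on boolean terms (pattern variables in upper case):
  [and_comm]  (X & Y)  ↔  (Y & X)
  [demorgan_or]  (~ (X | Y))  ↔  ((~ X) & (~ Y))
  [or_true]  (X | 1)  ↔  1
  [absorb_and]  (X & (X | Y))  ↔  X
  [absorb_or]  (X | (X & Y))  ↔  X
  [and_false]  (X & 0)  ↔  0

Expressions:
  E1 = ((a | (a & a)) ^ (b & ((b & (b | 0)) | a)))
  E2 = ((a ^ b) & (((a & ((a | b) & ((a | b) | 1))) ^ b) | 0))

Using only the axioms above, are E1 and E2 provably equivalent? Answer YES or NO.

(1) (b & (b | 0))  =[absorb_and →]=  b    ⊢ ((a | (a & a)) ^ (b & (b | a)))
(2) (b & (b | a))  =[absorb_and →]=  b    ⊢ ((a | (a & a)) ^ b)
(3) (a | (a & a))  =[absorb_or →]=  a    ⊢ (a ^ b)
(4) (a ^ b)  =[absorb_and ←]=  ((a ^ b) & ((a ^ b) | 0))
(5) a  =[absorb_and ←]=  (a & (a | b))    ⊢ ((a ^ b) & (((a & (a | b)) ^ b) | 0))
(6) (a | b)  =[absorb_and ←]=  ((a | b) & ((a | b) | 1))    ⊢ E2

YES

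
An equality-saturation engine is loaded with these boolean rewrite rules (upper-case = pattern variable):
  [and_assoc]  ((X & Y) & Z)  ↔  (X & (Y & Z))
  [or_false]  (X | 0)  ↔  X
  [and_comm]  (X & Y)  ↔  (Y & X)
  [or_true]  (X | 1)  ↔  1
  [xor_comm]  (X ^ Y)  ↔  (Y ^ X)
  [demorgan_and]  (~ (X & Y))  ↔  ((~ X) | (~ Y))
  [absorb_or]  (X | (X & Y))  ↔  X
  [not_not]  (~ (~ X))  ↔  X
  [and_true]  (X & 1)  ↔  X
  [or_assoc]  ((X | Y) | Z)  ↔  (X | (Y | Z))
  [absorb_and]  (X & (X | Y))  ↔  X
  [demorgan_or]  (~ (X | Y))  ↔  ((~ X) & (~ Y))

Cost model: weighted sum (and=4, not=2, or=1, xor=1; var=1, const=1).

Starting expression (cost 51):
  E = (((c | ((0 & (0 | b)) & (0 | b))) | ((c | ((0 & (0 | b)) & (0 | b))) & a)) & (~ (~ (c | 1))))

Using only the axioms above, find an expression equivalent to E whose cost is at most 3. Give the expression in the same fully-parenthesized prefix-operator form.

(1) ((c | ((0 & (0 | b)) & (0 | b))) | ((c | ((0 & (0 | b)) & (0 | b))) & a))  =[absorb_or →]=  (c | ((0 & (0 | b)) & (0 | b)))    ⊢ ((c | ((0 & (0 | b)) & (0 | b))) & (~ (~ (c | 1))))
(2) (0 & (0 | b))  =[absorb_and →]=  0    ⊢ ((c | (0 & (0 | b))) & (~ (~ (c | 1))))
(3) (0 & (0 | b))  =[absorb_and →]=  0    ⊢ ((c | 0) & (~ (~ (c | 1))))
(4) (~ (~ (c | 1)))  =[not_not →]=  (c | 1)    ⊢ ((c | 0) & (c | 1))
(5) (c | 1)  =[or_true →]=  1    ⊢ ((c | 0) & 1)
(6) ((c | 0) & 1)  =[and_true →]=  (c | 0)    ⊢ cost 3, within 3

(c | 0)   [cost 3]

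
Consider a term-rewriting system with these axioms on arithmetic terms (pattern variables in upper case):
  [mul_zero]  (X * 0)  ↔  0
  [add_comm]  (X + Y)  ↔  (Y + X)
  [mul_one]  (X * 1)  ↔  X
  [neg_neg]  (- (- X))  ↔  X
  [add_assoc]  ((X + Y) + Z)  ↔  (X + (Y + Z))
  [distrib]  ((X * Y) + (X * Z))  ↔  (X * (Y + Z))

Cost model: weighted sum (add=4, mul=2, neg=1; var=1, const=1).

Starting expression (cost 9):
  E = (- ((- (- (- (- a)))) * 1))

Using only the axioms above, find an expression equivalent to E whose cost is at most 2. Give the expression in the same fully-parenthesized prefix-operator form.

1. [neg_neg →] (- (- a))  →  a;  E = (- ((- (- a)) * 1))
2. [mul_one →] ((- (- a)) * 1)  →  (- (- a));  E = (- (- (- a)))
3. [neg_neg →] (- (- a))  →  a;  cost 2 ≤ 2, done

(- a)   [cost 2]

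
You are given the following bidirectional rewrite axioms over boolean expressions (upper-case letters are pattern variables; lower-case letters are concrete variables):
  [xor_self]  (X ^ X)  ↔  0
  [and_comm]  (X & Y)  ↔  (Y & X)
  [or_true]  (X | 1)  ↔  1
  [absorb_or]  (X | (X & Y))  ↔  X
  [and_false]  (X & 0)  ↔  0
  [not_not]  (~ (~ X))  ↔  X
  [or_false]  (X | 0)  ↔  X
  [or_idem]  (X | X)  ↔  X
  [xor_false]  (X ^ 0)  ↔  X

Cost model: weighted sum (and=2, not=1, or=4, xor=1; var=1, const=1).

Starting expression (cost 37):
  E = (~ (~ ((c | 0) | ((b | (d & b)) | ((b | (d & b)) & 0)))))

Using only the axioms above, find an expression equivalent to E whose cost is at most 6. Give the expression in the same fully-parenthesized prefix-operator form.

(c | b)   [cost 6]

1. [absorb_or →] ((b | (d & b)) | ((b | (d & b)) & 0))  →  (b | (d & b));  E = (~ (~ ((c | 0) | (b | (d & b)))))
2. [and_comm →] (d & b)  →  (b & d);  E = (~ (~ ((c | 0) | (b | (b & d)))))
3. [or_false →] (c | 0)  →  c;  E = (~ (~ (c | (b | (b & d)))))
4. [not_not →] (~ (~ (c | (b | (b & d)))))  →  (c | (b | (b & d)))
5. [absorb_or →] (b | (b & d))  →  b;  cost 6 ≤ 6, done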